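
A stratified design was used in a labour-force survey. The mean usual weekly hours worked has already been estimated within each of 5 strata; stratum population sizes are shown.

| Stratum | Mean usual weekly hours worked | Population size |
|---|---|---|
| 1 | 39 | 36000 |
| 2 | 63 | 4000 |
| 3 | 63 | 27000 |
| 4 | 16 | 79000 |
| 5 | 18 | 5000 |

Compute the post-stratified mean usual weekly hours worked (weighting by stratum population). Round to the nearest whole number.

Σ Nₕ·x̄ₕ = 4711000
Σ Nₕ = 151000
Overall mean = 4711000 / 151000 = 31.198675

31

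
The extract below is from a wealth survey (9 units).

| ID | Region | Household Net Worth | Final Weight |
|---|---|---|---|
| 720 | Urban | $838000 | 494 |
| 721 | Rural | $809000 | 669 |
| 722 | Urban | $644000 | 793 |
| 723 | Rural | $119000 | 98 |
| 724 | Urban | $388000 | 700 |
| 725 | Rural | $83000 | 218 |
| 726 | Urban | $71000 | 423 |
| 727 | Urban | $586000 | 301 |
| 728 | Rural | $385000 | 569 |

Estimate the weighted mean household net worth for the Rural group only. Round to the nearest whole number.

508393

Rural rows: 721, 723, 725, 728
Weighted sum = 809000×669 + 119000×98 + 83000×218 + 385000×569
  = 790042000
Sum of weights = 669 + 98 + 218 + 569 = 1554
Weighted mean = 790042000 / 1554 = 508392.54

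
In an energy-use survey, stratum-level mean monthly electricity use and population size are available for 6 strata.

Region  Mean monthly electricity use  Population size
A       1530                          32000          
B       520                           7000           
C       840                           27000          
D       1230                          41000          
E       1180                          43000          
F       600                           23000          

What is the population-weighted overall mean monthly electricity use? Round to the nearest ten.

Σ Nₕ·x̄ₕ = 190250000
Σ Nₕ = 173000
Overall mean = 190250000 / 173000 = 1099.711

1100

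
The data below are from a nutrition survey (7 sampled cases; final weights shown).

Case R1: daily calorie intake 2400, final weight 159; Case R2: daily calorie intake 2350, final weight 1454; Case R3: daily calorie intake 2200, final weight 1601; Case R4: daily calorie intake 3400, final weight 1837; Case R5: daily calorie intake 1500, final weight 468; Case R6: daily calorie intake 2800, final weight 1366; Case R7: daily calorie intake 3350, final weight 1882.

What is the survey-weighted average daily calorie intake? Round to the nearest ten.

Weighted sum = 2400×159 + 2350×1454 + 2200×1601 + 3400×1837 + 1500×468 + 2800×1366 + 3350×1882
  = 24398000
Sum of weights = 159 + 1454 + 1601 + 1837 + 468 + 1366 + 1882 = 8767
Weighted mean = 24398000 / 8767 = 2782.936

2780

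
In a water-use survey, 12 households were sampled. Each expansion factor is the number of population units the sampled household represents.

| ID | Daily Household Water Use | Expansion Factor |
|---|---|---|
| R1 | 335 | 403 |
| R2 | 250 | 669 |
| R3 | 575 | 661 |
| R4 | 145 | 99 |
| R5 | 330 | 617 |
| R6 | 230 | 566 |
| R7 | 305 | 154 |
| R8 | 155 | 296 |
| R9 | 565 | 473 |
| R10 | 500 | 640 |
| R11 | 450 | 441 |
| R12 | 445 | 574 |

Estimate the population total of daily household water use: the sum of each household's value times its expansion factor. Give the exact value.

2164450

Weighted total = 335×403 + 250×669 + 575×661 + 145×99 + 330×617 + 230×566 + 305×154 + 155×296 + 565×473 + 500×640 + 450×441 + 445×574
  = 135005 + 167250 + 380075 + 14355 + 203610 + 130180 + 46970 + 45880 + 267245 + 320000 + 198450 + 255430 = 2164450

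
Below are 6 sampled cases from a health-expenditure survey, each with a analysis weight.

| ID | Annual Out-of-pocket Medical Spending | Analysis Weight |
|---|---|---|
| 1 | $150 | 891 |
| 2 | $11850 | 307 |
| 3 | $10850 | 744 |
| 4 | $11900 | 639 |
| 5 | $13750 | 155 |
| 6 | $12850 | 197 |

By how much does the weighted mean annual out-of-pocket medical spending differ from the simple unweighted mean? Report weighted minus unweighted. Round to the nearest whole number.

-2004

Unweighted sum = 150 + 11850 + 10850 + 11900 + 13750 + 12850 = 61350
Unweighted mean = 61350 / 6 = 10225
Weighted sum = 150×891 + 11850×307 + 10850×744 + 11900×639 + 13750×155 + 12850×197
  = 133650 + 3637950 + 8072400 + 7604100 + 2131250 + 2531450 = 24110800
Sum of weights = 891 + 307 + 744 + 639 + 155 + 197 = 2933
Weighted mean = 24110800 / 2933 = 8220.5251
Difference (weighted minus unweighted) = -2004.4749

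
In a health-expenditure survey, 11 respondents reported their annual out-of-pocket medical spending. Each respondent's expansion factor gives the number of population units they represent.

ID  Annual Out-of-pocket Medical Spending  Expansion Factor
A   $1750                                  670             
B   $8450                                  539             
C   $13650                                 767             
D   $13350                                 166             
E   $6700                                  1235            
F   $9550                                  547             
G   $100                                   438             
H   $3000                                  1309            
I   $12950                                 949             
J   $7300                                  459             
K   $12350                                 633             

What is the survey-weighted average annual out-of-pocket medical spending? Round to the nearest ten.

7690

Weighted sum = 1750×670 + 8450×539 + 13650×767 + 13350×166 + 6700×1235 + 9550×547 + 100×438 + 3000×1309 + 12950×949 + 7300×459 + 12350×633
  = 59339650
Sum of weights = 670 + 539 + 767 + 166 + 1235 + 547 + 438 + 1309 + 949 + 459 + 633 = 7712
Weighted mean = 59339650 / 7712 = 7694.4567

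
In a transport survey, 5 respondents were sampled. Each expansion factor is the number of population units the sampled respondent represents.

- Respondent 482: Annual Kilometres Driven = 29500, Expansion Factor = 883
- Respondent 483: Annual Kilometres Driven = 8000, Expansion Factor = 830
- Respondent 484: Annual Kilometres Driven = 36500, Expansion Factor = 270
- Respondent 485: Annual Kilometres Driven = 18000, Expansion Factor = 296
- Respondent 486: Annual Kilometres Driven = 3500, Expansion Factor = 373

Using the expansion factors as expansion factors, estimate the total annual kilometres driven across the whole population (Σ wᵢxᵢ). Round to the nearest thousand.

49177000

Weighted total = 29500×883 + 8000×830 + 36500×270 + 18000×296 + 3500×373
  = 49177000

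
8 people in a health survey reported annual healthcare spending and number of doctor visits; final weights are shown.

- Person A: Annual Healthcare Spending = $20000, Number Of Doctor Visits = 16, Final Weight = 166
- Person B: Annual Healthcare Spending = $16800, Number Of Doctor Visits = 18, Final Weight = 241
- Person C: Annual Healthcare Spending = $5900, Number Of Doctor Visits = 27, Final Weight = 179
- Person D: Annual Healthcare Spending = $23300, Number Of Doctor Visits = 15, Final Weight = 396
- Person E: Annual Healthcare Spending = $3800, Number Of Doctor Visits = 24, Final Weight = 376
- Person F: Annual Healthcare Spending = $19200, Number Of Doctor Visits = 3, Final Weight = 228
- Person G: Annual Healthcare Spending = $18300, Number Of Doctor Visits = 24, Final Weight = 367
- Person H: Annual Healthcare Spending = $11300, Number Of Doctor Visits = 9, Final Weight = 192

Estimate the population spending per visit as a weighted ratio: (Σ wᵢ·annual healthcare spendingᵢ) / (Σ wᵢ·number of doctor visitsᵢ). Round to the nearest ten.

Σ wᵢ·y = 20000×166 + 16800×241 + 5900×179 + 23300×396 + 3800×376 + 19200×228 + 18300×367 + 11300×192
  = 32343800
Σ wᵢ·x = 16×166 + 18×241 + 27×179 + 15×396 + 24×376 + 3×228 + 24×367 + 9×192
  = 38011
Ratio = 32343800 / 38011 = 850.90632

850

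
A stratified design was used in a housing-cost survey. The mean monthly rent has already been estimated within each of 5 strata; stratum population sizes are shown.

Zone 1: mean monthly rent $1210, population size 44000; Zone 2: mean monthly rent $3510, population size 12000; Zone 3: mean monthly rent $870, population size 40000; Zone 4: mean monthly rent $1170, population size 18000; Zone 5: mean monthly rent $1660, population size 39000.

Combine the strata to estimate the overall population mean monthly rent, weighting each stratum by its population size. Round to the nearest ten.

Σ Nₕ·x̄ₕ = 1210×44000 + 3510×12000 + 870×40000 + 1170×18000 + 1660×39000
  = 53240000 + 42120000 + 34800000 + 21060000 + 64740000 = 215960000
Σ Nₕ = 44000 + 12000 + 40000 + 18000 + 39000 = 153000
Overall mean = 215960000 / 153000 = 1411.5033

1410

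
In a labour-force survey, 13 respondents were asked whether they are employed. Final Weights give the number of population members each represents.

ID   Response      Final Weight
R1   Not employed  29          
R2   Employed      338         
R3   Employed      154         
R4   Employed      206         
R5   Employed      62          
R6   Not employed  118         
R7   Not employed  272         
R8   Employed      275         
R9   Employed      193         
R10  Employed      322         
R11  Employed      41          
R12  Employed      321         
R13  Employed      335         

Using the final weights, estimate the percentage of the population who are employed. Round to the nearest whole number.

84

Sum of weights for 'Employed' = 338 + 154 + 206 + 62 + 275 + 193 + 322 + 41 + 321 + 335 = 2247
Total weight = 2666
Weighted proportion = 2247 / 2666 = 0.84283571 → 84.283571%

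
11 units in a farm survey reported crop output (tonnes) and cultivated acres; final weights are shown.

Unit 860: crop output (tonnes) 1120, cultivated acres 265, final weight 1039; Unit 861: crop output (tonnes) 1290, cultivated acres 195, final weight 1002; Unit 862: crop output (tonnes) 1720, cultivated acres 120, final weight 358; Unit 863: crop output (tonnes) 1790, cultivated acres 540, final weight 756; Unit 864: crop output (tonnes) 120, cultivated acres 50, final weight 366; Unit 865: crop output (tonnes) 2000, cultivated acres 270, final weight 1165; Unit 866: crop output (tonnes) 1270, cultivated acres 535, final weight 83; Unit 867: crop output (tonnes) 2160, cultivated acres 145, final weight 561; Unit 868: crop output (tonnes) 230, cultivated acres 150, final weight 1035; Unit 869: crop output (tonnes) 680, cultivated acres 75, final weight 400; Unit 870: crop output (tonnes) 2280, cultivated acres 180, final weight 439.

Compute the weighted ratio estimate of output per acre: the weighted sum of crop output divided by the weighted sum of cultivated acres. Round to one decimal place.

Σ wᵢ·y = 1120×1039 + 1290×1002 + 1720×358 + 1790×756 + 120×366 + 2000×1165 + 1270×83 + 2160×561 + 230×1035 + 680×400 + 2280×439
  = 1163680 + 1292580 + 615760 + 1353240 + 43920 + 2330000 + 105410 + 1211760 + 238050 + 272000 + 1000920 = 9627320
Σ wᵢ·x = 265×1039 + 195×1002 + 120×358 + 540×756 + 50×366 + 270×1165 + 535×83 + 145×561 + 150×1035 + 75×400 + 180×439
  = 1644795
Ratio = 9627320 / 1644795 = 5.8532036

5.9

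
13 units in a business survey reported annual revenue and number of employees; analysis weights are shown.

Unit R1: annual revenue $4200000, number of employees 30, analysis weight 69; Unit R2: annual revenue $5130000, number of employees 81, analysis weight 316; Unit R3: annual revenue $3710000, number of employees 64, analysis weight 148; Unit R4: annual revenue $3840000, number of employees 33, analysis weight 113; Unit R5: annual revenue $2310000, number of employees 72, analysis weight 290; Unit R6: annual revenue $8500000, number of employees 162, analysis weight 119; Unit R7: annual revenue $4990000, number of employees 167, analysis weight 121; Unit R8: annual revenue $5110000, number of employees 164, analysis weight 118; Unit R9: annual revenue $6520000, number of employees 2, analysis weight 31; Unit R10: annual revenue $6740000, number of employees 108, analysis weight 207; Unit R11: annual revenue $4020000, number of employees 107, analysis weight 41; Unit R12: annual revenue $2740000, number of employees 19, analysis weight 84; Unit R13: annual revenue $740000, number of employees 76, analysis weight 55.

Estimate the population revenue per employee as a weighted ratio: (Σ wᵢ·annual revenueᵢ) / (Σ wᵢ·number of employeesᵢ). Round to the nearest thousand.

Σ wᵢ·y = 7815030000
Σ wᵢ·x = 153165
Ratio = 7815030000 / 153165 = 51023.602

51000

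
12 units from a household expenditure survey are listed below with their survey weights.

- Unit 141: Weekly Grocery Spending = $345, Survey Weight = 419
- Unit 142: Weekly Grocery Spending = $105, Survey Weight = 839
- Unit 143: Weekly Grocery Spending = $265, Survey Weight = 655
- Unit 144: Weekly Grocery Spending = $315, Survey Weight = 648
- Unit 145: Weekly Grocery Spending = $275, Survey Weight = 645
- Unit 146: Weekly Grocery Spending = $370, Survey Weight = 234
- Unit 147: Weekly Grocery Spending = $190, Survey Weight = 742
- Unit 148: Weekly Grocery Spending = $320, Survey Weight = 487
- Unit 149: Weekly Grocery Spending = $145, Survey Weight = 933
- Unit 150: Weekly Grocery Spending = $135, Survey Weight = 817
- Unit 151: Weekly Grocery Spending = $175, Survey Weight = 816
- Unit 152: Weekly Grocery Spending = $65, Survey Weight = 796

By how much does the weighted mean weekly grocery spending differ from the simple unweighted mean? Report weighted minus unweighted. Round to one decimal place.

-24.8

Unweighted sum = 345 + 105 + 265 + 315 + 275 + 370 + 190 + 320 + 145 + 135 + 175 + 65 = 2705
Unweighted mean = 2705 / 12 = 225.41667
Weighted sum = 345×419 + 105×839 + 265×655 + 315×648 + 275×645 + 370×234 + 190×742 + 320×487 + 145×933 + 135×817 + 175×816 + 65×796
  = 144555 + 88095 + 173575 + 204120 + 177375 + 86580 + 140980 + 155840 + 135285 + 110295 + 142800 + 51740 = 1611240
Sum of weights = 419 + 839 + 655 + 648 + 645 + 234 + 742 + 487 + 933 + 817 + 816 + 796 = 8031
Weighted mean = 1611240 / 8031 = 200.62757
Difference (weighted minus unweighted) = -24.789098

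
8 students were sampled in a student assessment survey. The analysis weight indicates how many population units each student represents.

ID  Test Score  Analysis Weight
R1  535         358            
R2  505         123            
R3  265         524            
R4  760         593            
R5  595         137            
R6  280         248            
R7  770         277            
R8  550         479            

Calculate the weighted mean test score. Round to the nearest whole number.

537

Weighted sum = 535×358 + 505×123 + 265×524 + 760×593 + 595×137 + 280×248 + 770×277 + 550×479
  = 191530 + 62115 + 138860 + 450680 + 81515 + 69440 + 213290 + 263450 = 1470880
Sum of weights = 358 + 123 + 524 + 593 + 137 + 248 + 277 + 479 = 2739
Weighted mean = 1470880 / 2739 = 537.01351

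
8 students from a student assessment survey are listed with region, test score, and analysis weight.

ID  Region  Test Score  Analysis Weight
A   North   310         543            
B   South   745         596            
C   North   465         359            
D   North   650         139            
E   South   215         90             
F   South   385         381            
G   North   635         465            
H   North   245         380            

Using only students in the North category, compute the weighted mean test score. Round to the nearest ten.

North rows: A, C, D, G, H
Weighted sum = 310×543 + 465×359 + 650×139 + 635×465 + 245×380
  = 168330 + 166935 + 90350 + 295275 + 93100 = 813990
Sum of weights = 543 + 359 + 139 + 465 + 380 = 1886
Weighted mean = 813990 / 1886 = 431.59597

430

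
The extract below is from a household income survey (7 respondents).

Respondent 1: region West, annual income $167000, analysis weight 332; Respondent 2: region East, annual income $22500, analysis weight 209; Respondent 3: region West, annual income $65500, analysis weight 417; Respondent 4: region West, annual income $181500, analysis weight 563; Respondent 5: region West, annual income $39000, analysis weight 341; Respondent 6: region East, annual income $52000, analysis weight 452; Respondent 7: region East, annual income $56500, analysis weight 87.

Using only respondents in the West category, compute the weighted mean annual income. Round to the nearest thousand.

West rows: 1, 3, 4, 5
Weighted sum = 167000×332 + 65500×417 + 181500×563 + 39000×341
  = 55444000 + 27313500 + 102184500 + 13299000 = 198241000
Sum of weights = 1653
Weighted mean = 198241000 / 1653 = 119928.01

120000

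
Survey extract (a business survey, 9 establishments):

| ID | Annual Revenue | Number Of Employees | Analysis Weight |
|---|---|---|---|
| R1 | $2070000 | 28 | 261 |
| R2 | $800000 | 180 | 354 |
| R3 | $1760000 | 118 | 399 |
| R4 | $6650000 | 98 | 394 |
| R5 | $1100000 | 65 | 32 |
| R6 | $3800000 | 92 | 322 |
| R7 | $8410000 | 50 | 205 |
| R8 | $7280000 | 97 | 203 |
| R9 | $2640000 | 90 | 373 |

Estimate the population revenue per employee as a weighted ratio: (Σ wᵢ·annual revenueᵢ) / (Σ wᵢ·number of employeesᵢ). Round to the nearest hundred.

38100

Σ wᵢ·y = 2070000×261 + 800000×354 + 1760000×399 + 6650000×394 + 1100000×32 + 3800000×322 + 8410000×205 + 7280000×203 + 2640000×373
  = 540270000 + 283200000 + 702240000 + 2620100000 + 35200000 + 1223600000 + 1724050000 + 1477840000 + 984720000 = 9591220000
Σ wᵢ·x = 28×261 + 180×354 + 118×399 + 98×394 + 65×32 + 92×322 + 50×205 + 97×203 + 90×373
  = 7308 + 63720 + 47082 + 38612 + 2080 + 29624 + 10250 + 19691 + 33570 = 251937
Ratio = 9591220000 / 251937 = 38069.914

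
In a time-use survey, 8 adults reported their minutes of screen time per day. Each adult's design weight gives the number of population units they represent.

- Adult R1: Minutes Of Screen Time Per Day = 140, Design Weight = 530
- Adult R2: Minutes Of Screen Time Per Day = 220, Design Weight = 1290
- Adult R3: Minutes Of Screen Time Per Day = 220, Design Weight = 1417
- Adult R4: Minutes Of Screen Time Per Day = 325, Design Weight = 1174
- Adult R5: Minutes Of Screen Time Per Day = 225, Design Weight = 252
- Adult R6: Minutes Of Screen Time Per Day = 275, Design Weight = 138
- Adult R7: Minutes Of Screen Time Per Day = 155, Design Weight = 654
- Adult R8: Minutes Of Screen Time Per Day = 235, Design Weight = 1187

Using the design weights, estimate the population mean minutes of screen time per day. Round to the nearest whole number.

Weighted sum = 140×530 + 220×1290 + 220×1417 + 325×1174 + 225×252 + 275×138 + 155×654 + 235×1187
  = 74200 + 283800 + 311740 + 381550 + 56700 + 37950 + 101370 + 278945 = 1526255
Sum of weights = 6642
Weighted mean = 1526255 / 6642 = 229.78847

230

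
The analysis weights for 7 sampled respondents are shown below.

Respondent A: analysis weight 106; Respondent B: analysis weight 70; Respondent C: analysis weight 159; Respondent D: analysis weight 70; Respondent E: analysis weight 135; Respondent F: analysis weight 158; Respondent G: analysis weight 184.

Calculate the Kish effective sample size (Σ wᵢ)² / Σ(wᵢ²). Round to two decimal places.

Σ wᵢ = 106 + 70 + 159 + 70 + 135 + 158 + 184 = 882
Σ wᵢ² = 11236 + 4900 + 25281 + 4900 + 18225 + 24964 + 33856 = 123362
n_eff = 882² / 123362 = 777924 / 123362 = 6.3060262

6.31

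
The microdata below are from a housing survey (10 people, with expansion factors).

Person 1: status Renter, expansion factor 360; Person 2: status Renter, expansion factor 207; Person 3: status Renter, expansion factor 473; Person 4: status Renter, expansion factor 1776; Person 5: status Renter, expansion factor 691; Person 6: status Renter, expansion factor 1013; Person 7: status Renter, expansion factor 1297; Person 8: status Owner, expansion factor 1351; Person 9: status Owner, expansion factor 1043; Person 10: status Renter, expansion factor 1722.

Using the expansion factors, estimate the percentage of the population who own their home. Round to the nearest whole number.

24

Sum of weights for 'Owner' = 1351 + 1043 = 2394
Total weight = 360 + 207 + 473 + 1776 + 691 + 1013 + 1297 + 1351 + 1043 + 1722 = 9933
Weighted proportion = 2394 / 9933 = 0.2410148 → 24.10148%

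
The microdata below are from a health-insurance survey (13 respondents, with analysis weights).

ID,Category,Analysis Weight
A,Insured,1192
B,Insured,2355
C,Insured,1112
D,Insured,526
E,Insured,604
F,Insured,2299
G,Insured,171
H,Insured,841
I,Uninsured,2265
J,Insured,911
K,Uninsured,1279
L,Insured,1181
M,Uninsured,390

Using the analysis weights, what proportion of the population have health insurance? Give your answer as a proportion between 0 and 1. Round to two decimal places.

Sum of weights for 'Insured' = 1192 + 2355 + 1112 + 526 + 604 + 2299 + 171 + 841 + 911 + 1181 = 11192
Total weight = 15126
Weighted proportion = 11192 / 15126 = 0.73991802

0.74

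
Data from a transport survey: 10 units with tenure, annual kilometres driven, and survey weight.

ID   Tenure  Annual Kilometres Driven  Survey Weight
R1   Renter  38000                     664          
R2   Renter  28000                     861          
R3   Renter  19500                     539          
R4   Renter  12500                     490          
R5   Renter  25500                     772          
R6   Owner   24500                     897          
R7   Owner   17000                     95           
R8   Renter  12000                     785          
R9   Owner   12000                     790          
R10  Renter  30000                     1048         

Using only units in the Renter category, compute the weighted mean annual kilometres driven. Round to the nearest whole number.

24524

Renter rows: R1, R2, R3, R4, R5, R8, R10
Weighted sum = 38000×664 + 28000×861 + 19500×539 + 12500×490 + 25500×772 + 12000×785 + 30000×1048
  = 25232000 + 24108000 + 10510500 + 6125000 + 19686000 + 9420000 + 31440000 = 126521500
Sum of weights = 664 + 861 + 539 + 490 + 772 + 785 + 1048 = 5159
Weighted mean = 126521500 / 5159 = 24524.423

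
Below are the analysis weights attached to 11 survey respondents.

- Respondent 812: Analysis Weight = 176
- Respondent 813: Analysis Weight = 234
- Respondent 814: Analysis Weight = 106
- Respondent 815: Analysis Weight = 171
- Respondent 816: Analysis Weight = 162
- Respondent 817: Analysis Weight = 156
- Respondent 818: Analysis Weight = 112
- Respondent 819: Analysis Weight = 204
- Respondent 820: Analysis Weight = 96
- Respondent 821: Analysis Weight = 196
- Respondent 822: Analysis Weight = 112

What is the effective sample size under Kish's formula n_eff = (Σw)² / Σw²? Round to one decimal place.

10.2

Σ wᵢ = 176 + 234 + 106 + 171 + 162 + 156 + 112 + 204 + 96 + 196 + 112 = 1725
Σ wᵢ² = 291125
n_eff = 1725² / 291125 = 2975625 / 291125 = 10.221125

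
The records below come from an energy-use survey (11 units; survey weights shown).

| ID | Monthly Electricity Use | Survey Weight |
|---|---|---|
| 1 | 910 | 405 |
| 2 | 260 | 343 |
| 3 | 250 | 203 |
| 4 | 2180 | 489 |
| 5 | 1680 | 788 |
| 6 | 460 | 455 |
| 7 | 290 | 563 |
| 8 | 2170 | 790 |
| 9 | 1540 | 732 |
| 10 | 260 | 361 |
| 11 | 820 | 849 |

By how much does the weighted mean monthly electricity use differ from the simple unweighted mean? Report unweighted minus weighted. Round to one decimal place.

-171.0

Unweighted sum = 910 + 260 + 250 + 2180 + 1680 + 460 + 290 + 2170 + 1540 + 260 + 820 = 10820
Unweighted mean = 10820 / 11 = 983.63636
Weighted sum = 910×405 + 260×343 + 250×203 + 2180×489 + 1680×788 + 460×455 + 290×563 + 2170×790 + 1540×732 + 260×361 + 820×849
  = 368550 + 89180 + 50750 + 1066020 + 1323840 + 209300 + 163270 + 1714300 + 1127280 + 93860 + 696180 = 6902530
Sum of weights = 405 + 343 + 203 + 489 + 788 + 455 + 563 + 790 + 732 + 361 + 849 = 5978
Weighted mean = 6902530 / 5978 = 1154.6554
Difference (unweighted minus weighted) = -171.01904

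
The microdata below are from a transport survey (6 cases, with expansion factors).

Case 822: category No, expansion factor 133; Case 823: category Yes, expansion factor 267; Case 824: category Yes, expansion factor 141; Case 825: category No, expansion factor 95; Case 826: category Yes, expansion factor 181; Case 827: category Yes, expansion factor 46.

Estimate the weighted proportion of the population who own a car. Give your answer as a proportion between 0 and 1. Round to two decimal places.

Sum of weights for 'Yes' = 267 + 141 + 181 + 46 = 635
Total weight = 133 + 267 + 141 + 95 + 181 + 46 = 863
Weighted proportion = 635 / 863 = 0.73580533

0.74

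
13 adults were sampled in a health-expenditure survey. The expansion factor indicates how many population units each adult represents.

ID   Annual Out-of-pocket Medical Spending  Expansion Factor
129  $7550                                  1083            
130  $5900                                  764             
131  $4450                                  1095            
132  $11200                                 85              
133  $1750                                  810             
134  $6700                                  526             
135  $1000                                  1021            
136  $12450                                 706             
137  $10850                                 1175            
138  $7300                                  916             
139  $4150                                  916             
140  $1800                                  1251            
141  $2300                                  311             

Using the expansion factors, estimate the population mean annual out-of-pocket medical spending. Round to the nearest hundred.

Weighted sum = 59465450
Sum of weights = 10659
Weighted mean = 59465450 / 10659 = 5578.8958

5600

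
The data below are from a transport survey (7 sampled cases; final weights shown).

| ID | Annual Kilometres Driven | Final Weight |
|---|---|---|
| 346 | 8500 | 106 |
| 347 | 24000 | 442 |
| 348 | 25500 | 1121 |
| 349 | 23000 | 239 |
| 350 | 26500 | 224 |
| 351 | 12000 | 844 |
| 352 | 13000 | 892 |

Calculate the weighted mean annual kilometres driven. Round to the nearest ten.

18940

Weighted sum = 8500×106 + 24000×442 + 25500×1121 + 23000×239 + 26500×224 + 12000×844 + 13000×892
  = 901000 + 10608000 + 28585500 + 5497000 + 5936000 + 10128000 + 11596000 = 73251500
Sum of weights = 106 + 442 + 1121 + 239 + 224 + 844 + 892 = 3868
Weighted mean = 73251500 / 3868 = 18937.823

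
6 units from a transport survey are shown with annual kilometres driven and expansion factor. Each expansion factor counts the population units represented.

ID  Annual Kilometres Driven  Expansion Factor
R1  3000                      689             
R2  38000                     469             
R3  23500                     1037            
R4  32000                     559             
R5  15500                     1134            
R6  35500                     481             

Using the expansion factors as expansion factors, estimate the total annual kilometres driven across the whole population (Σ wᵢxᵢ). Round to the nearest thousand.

96799000

Weighted total = 3000×689 + 38000×469 + 23500×1037 + 32000×559 + 15500×1134 + 35500×481
  = 2067000 + 17822000 + 24369500 + 17888000 + 17577000 + 17075500 = 96799000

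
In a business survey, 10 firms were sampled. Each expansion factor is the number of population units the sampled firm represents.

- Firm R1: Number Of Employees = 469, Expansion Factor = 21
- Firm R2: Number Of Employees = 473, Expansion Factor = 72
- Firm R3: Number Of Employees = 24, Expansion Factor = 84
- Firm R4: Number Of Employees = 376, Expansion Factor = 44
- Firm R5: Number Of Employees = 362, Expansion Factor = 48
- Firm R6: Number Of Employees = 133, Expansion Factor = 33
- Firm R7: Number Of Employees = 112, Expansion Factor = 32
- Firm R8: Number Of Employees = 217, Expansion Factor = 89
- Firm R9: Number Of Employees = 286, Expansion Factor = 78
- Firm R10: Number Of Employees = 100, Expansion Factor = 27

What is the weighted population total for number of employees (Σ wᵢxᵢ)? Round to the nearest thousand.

132000

Weighted total = 469×21 + 473×72 + 24×84 + 376×44 + 362×48 + 133×33 + 112×32 + 217×89 + 286×78 + 100×27
  = 132135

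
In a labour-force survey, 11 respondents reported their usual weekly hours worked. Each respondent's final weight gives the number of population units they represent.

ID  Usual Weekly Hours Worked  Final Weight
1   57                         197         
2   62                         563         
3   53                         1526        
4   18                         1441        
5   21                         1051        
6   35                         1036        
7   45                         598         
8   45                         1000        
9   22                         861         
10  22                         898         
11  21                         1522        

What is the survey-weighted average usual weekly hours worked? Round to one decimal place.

Weighted sum = 57×197 + 62×563 + 53×1526 + 18×1441 + 21×1051 + 35×1036 + 45×598 + 45×1000 + 22×861 + 22×898 + 21×1522
  = 11229 + 34906 + 80878 + 25938 + 22071 + 36260 + 26910 + 45000 + 18942 + 19756 + 31962 = 353852
Sum of weights = 197 + 563 + 1526 + 1441 + 1051 + 1036 + 598 + 1000 + 861 + 898 + 1522 = 10693
Weighted mean = 353852 / 10693 = 33.091929

33.1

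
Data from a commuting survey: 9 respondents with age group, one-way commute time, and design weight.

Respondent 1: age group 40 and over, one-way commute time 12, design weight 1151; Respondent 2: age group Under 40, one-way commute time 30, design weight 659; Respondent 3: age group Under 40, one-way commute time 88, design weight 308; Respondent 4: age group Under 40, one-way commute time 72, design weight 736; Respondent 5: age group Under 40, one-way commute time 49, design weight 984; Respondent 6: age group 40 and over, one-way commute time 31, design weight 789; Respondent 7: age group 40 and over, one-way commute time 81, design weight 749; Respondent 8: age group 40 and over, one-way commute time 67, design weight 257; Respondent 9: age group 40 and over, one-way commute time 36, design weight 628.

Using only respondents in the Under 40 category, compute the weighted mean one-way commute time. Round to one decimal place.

Under 40 rows: 2, 3, 4, 5
Weighted sum = 30×659 + 88×308 + 72×736 + 49×984
  = 19770 + 27104 + 52992 + 48216 = 148082
Sum of weights = 659 + 308 + 736 + 984 = 2687
Weighted mean = 148082 / 2687 = 55.110532

55.1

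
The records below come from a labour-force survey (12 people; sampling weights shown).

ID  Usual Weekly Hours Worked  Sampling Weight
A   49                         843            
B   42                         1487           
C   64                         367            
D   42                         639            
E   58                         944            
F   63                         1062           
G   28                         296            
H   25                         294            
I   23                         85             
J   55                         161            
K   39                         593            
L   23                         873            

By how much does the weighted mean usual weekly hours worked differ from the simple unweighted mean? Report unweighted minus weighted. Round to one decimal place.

Unweighted sum = 511
Unweighted mean = 511 / 12 = 42.583333
Weighted sum = 49×843 + 42×1487 + 64×367 + 42×639 + 58×944 + 63×1062 + 28×296 + 25×294 + 23×85 + 55×161 + 39×593 + 23×873
  = 345399
Sum of weights = 7644
Weighted mean = 345399 / 7644 = 45.185636
Difference (unweighted minus weighted) = -2.6023025

-2.6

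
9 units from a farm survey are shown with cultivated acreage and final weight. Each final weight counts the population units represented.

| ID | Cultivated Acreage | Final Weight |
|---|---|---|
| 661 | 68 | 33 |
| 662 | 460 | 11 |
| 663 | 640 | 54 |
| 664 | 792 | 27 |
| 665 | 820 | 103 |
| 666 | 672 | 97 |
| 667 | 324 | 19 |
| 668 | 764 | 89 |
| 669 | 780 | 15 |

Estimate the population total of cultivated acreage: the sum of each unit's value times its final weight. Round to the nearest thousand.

Weighted total = 68×33 + 460×11 + 640×54 + 792×27 + 820×103 + 672×97 + 324×19 + 764×89 + 780×15
  = 298744

299000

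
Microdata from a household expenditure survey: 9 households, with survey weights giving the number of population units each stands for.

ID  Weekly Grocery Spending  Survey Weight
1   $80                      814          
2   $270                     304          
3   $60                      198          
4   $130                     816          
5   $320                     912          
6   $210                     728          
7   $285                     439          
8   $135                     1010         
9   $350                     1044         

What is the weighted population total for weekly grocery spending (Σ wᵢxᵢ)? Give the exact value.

Weighted total = 80×814 + 270×304 + 60×198 + 130×816 + 320×912 + 210×728 + 285×439 + 135×1010 + 350×1044
  = 1336745

1336745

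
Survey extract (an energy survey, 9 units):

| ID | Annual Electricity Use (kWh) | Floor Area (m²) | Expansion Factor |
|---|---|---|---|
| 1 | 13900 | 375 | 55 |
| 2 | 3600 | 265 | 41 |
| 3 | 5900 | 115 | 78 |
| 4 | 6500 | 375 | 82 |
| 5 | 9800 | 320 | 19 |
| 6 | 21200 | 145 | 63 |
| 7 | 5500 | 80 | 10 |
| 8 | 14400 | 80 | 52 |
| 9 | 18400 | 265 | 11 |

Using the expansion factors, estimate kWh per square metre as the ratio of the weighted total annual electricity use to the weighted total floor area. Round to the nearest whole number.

47

Σ wᵢ·y = 13900×55 + 3600×41 + 5900×78 + 6500×82 + 9800×19 + 21200×63 + 5500×10 + 14400×52 + 18400×11
  = 764500 + 147600 + 460200 + 533000 + 186200 + 1335600 + 55000 + 748800 + 202400 = 4433300
Σ wᵢ·x = 375×55 + 265×41 + 115×78 + 375×82 + 320×19 + 145×63 + 80×10 + 80×52 + 265×11
  = 20625 + 10865 + 8970 + 30750 + 6080 + 9135 + 800 + 4160 + 2915 = 94300
Ratio = 4433300 / 94300 = 47.012725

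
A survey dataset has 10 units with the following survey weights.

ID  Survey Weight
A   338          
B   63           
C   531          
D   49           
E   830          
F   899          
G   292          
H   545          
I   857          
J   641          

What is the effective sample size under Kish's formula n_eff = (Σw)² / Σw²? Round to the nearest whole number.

Σ wᵢ = 338 + 63 + 531 + 49 + 830 + 899 + 292 + 545 + 857 + 641 = 5045
Σ wᵢ² = 114244 + 3969 + 281961 + 2401 + 688900 + 808201 + 85264 + 297025 + 734449 + 410881 = 3427295
n_eff = 5045² / 3427295 = 25452025 / 3427295 = 7.426272

7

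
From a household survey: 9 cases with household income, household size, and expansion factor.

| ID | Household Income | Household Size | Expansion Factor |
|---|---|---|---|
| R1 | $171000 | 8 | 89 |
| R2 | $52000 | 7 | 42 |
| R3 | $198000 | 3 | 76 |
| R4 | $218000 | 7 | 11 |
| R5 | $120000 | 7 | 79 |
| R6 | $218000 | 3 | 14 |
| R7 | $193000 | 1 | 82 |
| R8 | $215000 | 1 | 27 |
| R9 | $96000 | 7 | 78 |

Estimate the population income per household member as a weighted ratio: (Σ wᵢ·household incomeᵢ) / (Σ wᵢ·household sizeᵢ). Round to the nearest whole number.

Σ wᵢ·y = 171000×89 + 52000×42 + 198000×76 + 218000×11 + 120000×79 + 218000×14 + 193000×82 + 215000×27 + 96000×78
  = 15219000 + 2184000 + 15048000 + 2398000 + 9480000 + 3052000 + 15826000 + 5805000 + 7488000 = 76500000
Σ wᵢ·x = 8×89 + 7×42 + 3×76 + 7×11 + 7×79 + 3×14 + 1×82 + 1×27 + 7×78
  = 712 + 294 + 228 + 77 + 553 + 42 + 82 + 27 + 546 = 2561
Ratio = 76500000 / 2561 = 29871.144

29871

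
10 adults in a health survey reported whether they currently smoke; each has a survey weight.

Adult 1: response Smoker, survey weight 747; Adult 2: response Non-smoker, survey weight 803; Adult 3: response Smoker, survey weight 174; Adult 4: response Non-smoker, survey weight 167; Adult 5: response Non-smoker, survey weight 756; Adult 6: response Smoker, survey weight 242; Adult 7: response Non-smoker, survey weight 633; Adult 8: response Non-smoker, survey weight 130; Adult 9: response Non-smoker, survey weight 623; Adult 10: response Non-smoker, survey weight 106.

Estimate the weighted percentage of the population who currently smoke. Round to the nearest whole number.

27

Sum of weights for 'Smoker' = 747 + 174 + 242 = 1163
Total weight = 747 + 803 + 174 + 167 + 756 + 242 + 633 + 130 + 623 + 106 = 4381
Weighted proportion = 1163 / 4381 = 0.26546451 → 26.546451%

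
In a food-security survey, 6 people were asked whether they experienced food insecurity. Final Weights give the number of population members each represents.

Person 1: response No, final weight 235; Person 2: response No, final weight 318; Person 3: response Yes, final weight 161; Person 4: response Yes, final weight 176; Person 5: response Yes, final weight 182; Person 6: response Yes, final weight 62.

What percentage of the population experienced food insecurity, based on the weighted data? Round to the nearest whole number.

51

Sum of weights for 'Yes' = 161 + 176 + 182 + 62 = 581
Total weight = 235 + 318 + 161 + 176 + 182 + 62 = 1134
Weighted proportion = 581 / 1134 = 0.51234568 → 51.234568%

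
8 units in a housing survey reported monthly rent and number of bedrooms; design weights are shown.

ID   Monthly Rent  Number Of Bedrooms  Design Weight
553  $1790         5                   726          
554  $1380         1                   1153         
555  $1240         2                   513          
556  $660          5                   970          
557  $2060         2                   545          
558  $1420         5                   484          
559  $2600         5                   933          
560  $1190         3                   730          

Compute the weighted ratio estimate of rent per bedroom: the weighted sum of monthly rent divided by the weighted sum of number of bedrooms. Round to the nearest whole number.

Σ wᵢ·y = 1790×726 + 1380×1153 + 1240×513 + 660×970 + 2060×545 + 1420×484 + 2600×933 + 1190×730
  = 9271480
Σ wᵢ·x = 5×726 + 1×1153 + 2×513 + 5×970 + 2×545 + 5×484 + 5×933 + 3×730
  = 21024
Ratio = 9271480 / 21024 = 440.99505

441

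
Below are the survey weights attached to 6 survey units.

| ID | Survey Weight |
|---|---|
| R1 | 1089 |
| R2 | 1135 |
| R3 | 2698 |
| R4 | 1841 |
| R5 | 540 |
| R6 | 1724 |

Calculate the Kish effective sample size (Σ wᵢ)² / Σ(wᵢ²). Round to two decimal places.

Σ wᵢ = 1089 + 1135 + 2698 + 1841 + 540 + 1724 = 9027
Σ wᵢ² = 1185921 + 1288225 + 7279204 + 3389281 + 291600 + 2972176 = 16406407
n_eff = 9027² / 16406407 = 81486729 / 16406407 = 4.9667626

4.97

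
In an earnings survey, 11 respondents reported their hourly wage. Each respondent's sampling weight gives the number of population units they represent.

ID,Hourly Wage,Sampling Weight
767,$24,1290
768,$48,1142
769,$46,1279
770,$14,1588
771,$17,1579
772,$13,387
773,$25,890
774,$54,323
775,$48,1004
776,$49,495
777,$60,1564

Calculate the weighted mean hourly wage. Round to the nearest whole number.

Weighted sum = 404695
Sum of weights = 11541
Weighted mean = 404695 / 11541 = 35.065852

35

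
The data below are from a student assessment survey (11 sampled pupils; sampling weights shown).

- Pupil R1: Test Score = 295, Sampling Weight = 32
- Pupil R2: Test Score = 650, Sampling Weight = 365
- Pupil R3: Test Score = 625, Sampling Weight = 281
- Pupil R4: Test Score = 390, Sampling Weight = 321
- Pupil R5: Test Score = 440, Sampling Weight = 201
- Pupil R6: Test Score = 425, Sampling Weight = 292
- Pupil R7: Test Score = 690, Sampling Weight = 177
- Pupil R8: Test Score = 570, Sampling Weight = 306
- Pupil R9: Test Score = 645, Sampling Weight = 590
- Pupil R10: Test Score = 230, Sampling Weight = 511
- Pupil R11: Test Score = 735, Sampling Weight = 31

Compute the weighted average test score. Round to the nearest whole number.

Weighted sum = 295×32 + 650×365 + 625×281 + 390×321 + 440×201 + 425×292 + 690×177 + 570×306 + 645×590 + 230×511 + 735×31
  = 1577460
Sum of weights = 32 + 365 + 281 + 321 + 201 + 292 + 177 + 306 + 590 + 511 + 31 = 3107
Weighted mean = 1577460 / 3107 = 507.71162

508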